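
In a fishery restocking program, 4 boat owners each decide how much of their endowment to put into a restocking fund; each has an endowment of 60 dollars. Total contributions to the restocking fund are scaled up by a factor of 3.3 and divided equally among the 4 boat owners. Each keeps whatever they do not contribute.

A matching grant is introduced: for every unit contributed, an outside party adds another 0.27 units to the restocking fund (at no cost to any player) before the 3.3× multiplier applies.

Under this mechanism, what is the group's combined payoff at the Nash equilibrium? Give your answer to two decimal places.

1005.84 dollars

Under the mechanism each unit contributed yields 3.3 × 1.27 / 4 = 1.0478 back to its contributor per unit of net cost, which exceeds 1, making full contribution the dominant choice for everyone.
So the Nash equilibrium is full contribution by all 4; the group earns 3.3 × 1.27 × 240 = 1005.84.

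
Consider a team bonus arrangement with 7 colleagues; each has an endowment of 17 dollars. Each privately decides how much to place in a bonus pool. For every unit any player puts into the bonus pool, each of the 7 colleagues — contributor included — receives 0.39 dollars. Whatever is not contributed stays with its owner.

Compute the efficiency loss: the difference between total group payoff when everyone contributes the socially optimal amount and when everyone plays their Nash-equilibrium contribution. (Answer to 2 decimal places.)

205.87 dollars

The private return per contributed unit is 0.39 < 1, so contributing 0 is dominant for every player. At the Nash equilibrium everyone keeps their 17, and the group total is 7 × 17 = 119.
Each contributed unit returns 2.730 to the group as a whole (0.39 to each of 7 players), which exceeds 1, so the social optimum is full contribution: group total = 2.730 × 119 = 324.87.
Efficiency loss = 324.87 − 119 = 205.87.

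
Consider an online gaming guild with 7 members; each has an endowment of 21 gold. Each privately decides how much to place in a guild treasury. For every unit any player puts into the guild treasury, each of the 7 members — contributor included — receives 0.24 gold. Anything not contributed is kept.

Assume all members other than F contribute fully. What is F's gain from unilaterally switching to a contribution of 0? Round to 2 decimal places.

Switching from a contribution of 21 to 0 lets F keep an extra 21 gold, but lowers the guild treasury by 21, which costs F their own share of that drop: 0.24 × 21 = 5.04.
Net gain = 21 − 5.04 = 15.96. The private return per contributed unit (0.24) is below 1, so free-riding is indeed the best response regardless of what the others do.

15.96 gold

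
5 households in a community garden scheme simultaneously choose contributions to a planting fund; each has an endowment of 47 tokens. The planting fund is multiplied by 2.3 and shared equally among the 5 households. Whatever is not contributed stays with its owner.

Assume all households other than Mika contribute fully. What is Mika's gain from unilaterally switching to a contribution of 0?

25.38 tokens

Switching from a contribution of 47 to 0 lets Mika keep an extra 47 tokens, but lowers the planting fund by 47, which costs Mika their own share of that drop: 2.3/5 × 47 = 21.62.
Net gain = 47 − 21.62 = 25.38. The private return per contributed unit (0.4600) is below 1, so free-riding is indeed the best response regardless of what the others do.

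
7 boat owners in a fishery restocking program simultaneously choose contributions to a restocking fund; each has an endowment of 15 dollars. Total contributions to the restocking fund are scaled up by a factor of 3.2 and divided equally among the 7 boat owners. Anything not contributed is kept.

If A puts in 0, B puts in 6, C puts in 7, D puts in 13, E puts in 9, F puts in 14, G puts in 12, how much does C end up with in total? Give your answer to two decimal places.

35.89 dollars

Total contributed: 0 + 6 + 7 + 13 + 9 + 14 + 12 = 61.
Each receives 3.2 × 61 / 7 = 27.89 from the restocking fund.
C keeps 15 − 7 = 8, so C's payoff is 8 + 27.89 = 35.89.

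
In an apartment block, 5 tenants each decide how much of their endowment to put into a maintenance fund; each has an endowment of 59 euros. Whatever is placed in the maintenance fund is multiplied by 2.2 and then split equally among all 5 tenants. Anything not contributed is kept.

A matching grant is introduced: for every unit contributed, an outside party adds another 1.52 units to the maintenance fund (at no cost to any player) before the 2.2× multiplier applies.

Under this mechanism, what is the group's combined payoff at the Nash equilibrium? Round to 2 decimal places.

The effective private return per unit is now 2.2 × 2.52 / 5 = 1.1088 > 1, so every player's dominant strategy flips to full contribution.
At the Nash equilibrium everyone contributes 59. Group total payoff = 2.2 × 2.52 × 295 = 1635.48.

1635.48 euros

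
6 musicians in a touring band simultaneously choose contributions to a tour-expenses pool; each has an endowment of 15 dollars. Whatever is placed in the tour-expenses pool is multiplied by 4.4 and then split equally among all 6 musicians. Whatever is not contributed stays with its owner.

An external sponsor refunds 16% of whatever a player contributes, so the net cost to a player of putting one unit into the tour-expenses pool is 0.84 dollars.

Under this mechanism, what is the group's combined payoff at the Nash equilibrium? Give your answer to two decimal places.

90.00 dollars

Even with the mechanism, each unit contributed returns only (4.4/6) / 0.84 = 0.8730 per unit of net cost, so contributing nothing is still dominant.
Everyone keeps their endowment and the group total is 6 × 15 = 90.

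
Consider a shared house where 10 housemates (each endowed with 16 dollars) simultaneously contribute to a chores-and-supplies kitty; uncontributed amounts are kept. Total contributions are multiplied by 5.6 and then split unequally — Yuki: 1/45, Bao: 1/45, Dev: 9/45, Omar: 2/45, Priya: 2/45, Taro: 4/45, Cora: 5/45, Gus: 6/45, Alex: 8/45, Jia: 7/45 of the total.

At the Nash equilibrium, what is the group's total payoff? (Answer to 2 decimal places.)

Player j's private return per contributed unit is 5.6 × (j's share). Contributing is weakly dominant for j when that share is at least 1/5.6 = 0.1786, and contributing 0 is dominant otherwise.
The only share above 0.1786 is Dev's 9/45, contributing 16; the remaining 9 contribute 0. Total contributed: 16.
The chores-and-supplies kitty pays out 5.6 × 16 = 89.60 in total (split across the unequal shares, but the aggregate is all that matters for the group sum).
The 9 free-riders keep 16 each, adding 144. Group total = 144 + 89.60 = 233.60.

233.60 dollars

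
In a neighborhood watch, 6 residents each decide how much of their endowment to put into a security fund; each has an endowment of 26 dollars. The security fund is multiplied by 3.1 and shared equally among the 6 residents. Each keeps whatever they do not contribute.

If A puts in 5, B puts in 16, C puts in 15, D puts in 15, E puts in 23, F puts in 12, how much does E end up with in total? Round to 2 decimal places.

Total contributed: 5 + 16 + 15 + 15 + 23 + 12 = 86.
Each receives 3.1 × 86 / 6 = 44.43 from the security fund.
E keeps 26 − 23 = 3, so E's payoff is 3 + 44.43 = 47.43.

47.43 dollars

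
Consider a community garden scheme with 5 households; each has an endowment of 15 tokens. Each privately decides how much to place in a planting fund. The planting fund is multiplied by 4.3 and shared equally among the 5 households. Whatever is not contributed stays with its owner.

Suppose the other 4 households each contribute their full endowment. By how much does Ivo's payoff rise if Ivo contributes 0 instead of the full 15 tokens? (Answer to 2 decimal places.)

2.10 tokens

Switching from a contribution of 15 to 0 lets Ivo keep an extra 15 tokens, but lowers the planting fund by 15, which costs Ivo their own share of that drop: 4.3/5 × 15 = 12.90.
Net gain = 15 − 12.90 = 2.10. The private return per contributed unit (0.8600) is below 1, so free-riding is indeed the best response regardless of what the others do.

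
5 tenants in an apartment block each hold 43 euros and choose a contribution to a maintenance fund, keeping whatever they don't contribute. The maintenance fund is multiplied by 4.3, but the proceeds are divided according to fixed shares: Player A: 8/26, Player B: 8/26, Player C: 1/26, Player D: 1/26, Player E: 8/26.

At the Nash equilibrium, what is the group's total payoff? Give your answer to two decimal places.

For player j, contributing a unit is worthwhile iff 4.3 × (j's share) ≥ 1, i.e. iff j's share is at least 0.2326.
Player A, Player B and Player E are above the threshold, contributing 43 each; the remaining 2 contribute 0. Total contributed: 129.
The maintenance fund pays out 4.3 × 129 = 554.70 in total (split across the unequal shares, but the aggregate is all that matters for the group sum).
The 2 free-riders keep 43 each, adding 86. Group total = 86 + 554.70 = 640.70.

640.70 euros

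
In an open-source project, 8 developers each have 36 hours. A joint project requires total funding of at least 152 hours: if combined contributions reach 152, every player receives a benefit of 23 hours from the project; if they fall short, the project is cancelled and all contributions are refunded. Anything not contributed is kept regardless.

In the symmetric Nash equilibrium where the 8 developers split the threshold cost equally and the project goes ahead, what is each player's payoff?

40 hours

Equal share of the threshold: 152/8 = 19.
At this profile no one gains by cutting their contribution: any cut drops the total below 152, the project is cancelled, contributions are refunded, and the deviator ends with 36, which is less than 36 − 19 + 23 = 40. Contributing more than 19 just wastes the excess. So contributing exactly 19 is a best response.
Each player's payoff: 36 − 19 + 23 = 40.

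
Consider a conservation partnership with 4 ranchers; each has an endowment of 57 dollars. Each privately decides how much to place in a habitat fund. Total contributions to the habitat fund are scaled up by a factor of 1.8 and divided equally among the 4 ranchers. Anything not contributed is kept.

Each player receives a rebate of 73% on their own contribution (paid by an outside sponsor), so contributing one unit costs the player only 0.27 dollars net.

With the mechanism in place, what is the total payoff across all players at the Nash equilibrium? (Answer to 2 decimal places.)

576.84 dollars

The effective private return per unit is now (1.8/4) / 0.27 = 1.6667 > 1, so every player's dominant strategy flips to full contribution.
So the Nash equilibrium is full contribution by all 4; the group earns 4 × (57 × 0.73 + 1.8 × 57) = 576.84.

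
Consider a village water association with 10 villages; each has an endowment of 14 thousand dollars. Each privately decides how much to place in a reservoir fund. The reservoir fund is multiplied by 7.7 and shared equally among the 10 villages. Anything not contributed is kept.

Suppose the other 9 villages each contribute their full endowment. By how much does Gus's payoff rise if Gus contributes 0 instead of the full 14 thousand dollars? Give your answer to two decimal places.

3.22 thousand dollars

Switching from a contribution of 14 to 0 lets Gus keep an extra 14 thousand dollars, but lowers the reservoir fund by 14, which costs Gus their own share of that drop: 7.7/10 × 14 = 10.78.
Net gain = 14 − 10.78 = 3.22. The private return per contributed unit (0.7700) is below 1, so free-riding is indeed the best response regardless of what the others do.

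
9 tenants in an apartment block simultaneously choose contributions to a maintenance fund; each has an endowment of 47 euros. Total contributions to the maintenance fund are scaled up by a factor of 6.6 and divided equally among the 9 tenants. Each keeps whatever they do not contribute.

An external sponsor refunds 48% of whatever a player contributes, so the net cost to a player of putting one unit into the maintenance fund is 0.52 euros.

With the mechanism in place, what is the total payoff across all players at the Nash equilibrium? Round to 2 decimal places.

2994.84 euros

With the mechanism, a contributed unit returns (6.6/9) / 0.52 = 1.4103 per unit of net cost to the contributor — now above 1 — so contributing fully is weakly dominant for every player.
At the Nash equilibrium everyone contributes 47. Group total payoff = 9 × (47 × 0.48 + 6.6 × 47) = 2994.84.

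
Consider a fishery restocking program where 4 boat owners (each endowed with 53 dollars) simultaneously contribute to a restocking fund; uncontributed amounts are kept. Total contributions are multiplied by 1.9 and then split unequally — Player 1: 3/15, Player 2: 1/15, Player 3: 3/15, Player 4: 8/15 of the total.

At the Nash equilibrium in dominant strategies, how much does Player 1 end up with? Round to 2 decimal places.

73.14 dollars

A player with share s gets back 1.9·s per unit contributed, so full contribution is dominant for anyone with s > 1/1.9 = 0.5263 and zero contribution is dominant for anyone below.
The only share above 0.5263 is Player 4's 8/15, contributing 53; the remaining 3 contribute 0. Total contributed: 53.
Player 1 keeps 53 and receives 1.9 × 53 × 3/15 = 20.14 from the restocking fund, for a payoff of 73.14.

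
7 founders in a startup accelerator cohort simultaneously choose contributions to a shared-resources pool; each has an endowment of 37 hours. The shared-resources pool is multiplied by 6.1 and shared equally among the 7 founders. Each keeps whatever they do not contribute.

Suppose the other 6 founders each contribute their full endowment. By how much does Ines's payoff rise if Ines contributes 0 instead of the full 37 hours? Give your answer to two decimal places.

4.76 hours

Switching from a contribution of 37 to 0 lets Ines keep an extra 37 hours, but lowers the shared-resources pool by 37, which costs Ines their own share of that drop: 6.1/7 × 37 = 32.24.
Net gain = 37 − 32.24 = 4.76. The private return per contributed unit (0.8714) is below 1, so free-riding is indeed the best response regardless of what the others do.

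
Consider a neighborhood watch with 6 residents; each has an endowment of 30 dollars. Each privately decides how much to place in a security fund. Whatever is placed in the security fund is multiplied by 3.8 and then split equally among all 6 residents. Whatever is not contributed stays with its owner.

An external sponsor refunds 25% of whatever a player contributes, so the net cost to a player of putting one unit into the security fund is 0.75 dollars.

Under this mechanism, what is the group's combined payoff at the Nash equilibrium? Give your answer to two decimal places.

Even with the mechanism, each unit contributed returns only (3.8/6) / 0.75 = 0.8444 per unit of net cost, so contributing nothing is still dominant.
At the Nash equilibrium no one contributes; group total payoff = 6 × 30 = 180.

180.00 dollars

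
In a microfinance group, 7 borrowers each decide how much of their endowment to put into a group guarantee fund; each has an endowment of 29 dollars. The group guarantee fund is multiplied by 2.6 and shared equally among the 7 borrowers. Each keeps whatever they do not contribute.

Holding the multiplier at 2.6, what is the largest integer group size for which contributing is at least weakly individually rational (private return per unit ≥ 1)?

2

Private return per unit is 2.6/(group size), which is ≥ 1 whenever the group size is ≤ 2.6.
The largest such integer is 2.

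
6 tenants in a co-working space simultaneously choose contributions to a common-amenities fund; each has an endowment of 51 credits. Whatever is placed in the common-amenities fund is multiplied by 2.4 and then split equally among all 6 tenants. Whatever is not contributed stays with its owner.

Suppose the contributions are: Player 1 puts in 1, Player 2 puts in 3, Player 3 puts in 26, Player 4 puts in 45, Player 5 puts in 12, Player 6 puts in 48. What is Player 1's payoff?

104.00 credits

Total contributed: 1 + 3 + 26 + 45 + 12 + 48 = 135.
Each receives 2.4 × 135 / 6 = 54.00 from the common-amenities fund.
Player 1 keeps 51 − 1 = 50, so Player 1's payoff is 50 + 54.00 = 104.00.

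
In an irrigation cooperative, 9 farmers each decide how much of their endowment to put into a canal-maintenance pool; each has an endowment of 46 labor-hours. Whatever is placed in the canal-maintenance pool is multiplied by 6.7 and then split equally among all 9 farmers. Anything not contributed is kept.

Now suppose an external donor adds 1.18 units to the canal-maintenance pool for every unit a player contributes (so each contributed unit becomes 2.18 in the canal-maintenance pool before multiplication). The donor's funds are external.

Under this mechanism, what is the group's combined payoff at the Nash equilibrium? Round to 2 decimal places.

The effective private return per unit is now 6.7 × 2.18 / 9 = 1.6229 > 1, so every player's dominant strategy flips to full contribution.
So the Nash equilibrium is full contribution by all 9; the group earns 6.7 × 2.18 × 414 = 6046.88.

6046.88 labor-hours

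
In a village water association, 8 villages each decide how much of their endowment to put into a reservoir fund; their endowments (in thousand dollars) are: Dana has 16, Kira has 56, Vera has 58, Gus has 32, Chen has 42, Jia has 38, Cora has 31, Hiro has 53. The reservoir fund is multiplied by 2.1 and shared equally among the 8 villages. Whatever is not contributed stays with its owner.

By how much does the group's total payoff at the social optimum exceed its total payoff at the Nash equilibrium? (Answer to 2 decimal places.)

358.60 thousand dollars

The private return per contributed unit is 2.1/8 = 0.2625 < 1 for every player regardless of endowment, so the Nash equilibrium is zero contribution and the group total is Σ E_j = 16 + 56 + 58 + 32 + 42 + 38 + 31 + 53 = 326.
Each contributed unit returns 2.100 to the group, so the social optimum is full contribution by everyone: group total = 2.100 × 326 = 684.60.
Efficiency loss = (2.100 − 1) × 326 = 358.60.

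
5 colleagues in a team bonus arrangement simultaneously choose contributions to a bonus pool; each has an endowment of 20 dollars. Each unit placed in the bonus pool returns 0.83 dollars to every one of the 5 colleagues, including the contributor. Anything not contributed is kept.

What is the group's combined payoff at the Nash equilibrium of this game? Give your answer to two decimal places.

The private return per contributed unit is 0.83 < 1, so contributing 0 is dominant for every player. At the Nash equilibrium everyone keeps their 20, and the group total is 5 × 20 = 100.

100.00 dollars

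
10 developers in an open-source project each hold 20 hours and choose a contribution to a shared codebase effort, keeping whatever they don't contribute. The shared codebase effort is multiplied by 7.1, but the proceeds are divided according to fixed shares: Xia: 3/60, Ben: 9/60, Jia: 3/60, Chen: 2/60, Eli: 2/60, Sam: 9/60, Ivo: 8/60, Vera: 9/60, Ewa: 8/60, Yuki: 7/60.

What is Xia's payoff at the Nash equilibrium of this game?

For player j, contributing a unit is worthwhile iff 7.1 × (j's share) ≥ 1, i.e. iff j's share is at least 0.1408.
Ben, Sam and Vera are above the threshold, contributing 20 each; the remaining 7 contribute 0. Total contributed: 60.
Xia keeps 20 and receives 7.1 × 60 × 3/60 = 21.30 from the shared codebase effort, for a payoff of 41.30.

41.30 hours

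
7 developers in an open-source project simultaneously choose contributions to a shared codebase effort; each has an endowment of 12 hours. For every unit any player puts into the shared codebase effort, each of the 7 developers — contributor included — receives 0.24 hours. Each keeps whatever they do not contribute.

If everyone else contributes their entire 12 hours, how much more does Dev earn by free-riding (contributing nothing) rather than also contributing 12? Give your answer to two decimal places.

Switching from a contribution of 12 to 0 lets Dev keep an extra 12 hours, but lowers the shared codebase effort by 12, which costs Dev their own share of that drop: 0.24 × 12 = 2.88.
Net gain = 12 − 2.88 = 9.12. The private return per contributed unit (0.24) is below 1, so free-riding is indeed the best response regardless of what the others do.

9.12 hours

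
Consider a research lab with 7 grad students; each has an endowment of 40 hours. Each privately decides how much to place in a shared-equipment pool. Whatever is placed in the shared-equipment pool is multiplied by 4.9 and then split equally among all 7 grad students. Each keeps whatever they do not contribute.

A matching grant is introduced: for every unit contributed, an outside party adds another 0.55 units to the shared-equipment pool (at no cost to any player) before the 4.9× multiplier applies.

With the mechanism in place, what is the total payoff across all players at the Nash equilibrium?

2126.60 hours

The effective private return per unit is now 4.9 × 1.55 / 7 = 1.0850 > 1, so every player's dominant strategy flips to full contribution.
So the Nash equilibrium is full contribution by all 7; the group earns 4.9 × 1.55 × 280 = 2126.60.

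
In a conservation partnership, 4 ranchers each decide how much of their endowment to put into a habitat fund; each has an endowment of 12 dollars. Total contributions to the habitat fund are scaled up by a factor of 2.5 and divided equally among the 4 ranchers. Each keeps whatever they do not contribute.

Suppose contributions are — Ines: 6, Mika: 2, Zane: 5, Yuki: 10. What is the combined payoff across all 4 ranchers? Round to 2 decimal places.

82.50 dollars

Total contributed: 6 + 2 + 5 + 10 = 23; total kept: 4 × 12 − 23 = 25.
The habitat fund pays out 2.5 × 23 = 57.50 in aggregate.
Group total = 25 + 57.50 = 82.50.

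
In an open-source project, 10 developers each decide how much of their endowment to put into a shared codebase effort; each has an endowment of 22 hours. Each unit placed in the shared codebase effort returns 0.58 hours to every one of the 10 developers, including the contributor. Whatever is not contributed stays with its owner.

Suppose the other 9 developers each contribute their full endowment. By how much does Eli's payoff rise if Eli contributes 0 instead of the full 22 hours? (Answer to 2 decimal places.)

9.24 hours

Switching from a contribution of 22 to 0 lets Eli keep an extra 22 hours, but lowers the shared codebase effort by 22, which costs Eli their own share of that drop: 0.58 × 22 = 12.76.
Net gain = 22 − 12.76 = 9.24. The private return per contributed unit (0.58) is below 1, so free-riding is indeed the best response regardless of what the others do.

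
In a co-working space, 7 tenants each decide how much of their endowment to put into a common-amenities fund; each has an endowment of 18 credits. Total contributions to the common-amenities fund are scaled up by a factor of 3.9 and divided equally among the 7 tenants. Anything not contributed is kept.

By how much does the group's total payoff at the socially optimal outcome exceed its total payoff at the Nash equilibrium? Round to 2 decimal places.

Each contributed unit returns 3.9/7 = 0.5571 to its contributor — below 1 — so contributing 0 is dominant for every player. At the Nash equilibrium everyone keeps their 18, and the group total is 7 × 18 = 126.
Each contributed unit returns 3.900 to the group as a whole (0.5571 to each of 7 players), which exceeds 1, so the social optimum is full contribution: group total = 3.900 × 126 = 491.40.
Efficiency loss = 491.40 − 126 = 365.40.

365.40 credits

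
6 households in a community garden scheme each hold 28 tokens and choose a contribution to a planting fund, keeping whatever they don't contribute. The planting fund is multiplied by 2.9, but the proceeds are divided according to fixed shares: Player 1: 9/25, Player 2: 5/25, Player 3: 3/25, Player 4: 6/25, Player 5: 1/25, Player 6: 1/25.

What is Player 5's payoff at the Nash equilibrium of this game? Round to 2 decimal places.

31.25 tokens

Player j's private return per contributed unit is 2.9 × (j's share). Contributing is weakly dominant for j when that share is at least 1/2.9 = 0.3448, and contributing 0 is dominant otherwise.
The only share above 0.3448 is Player 1's 9/25, contributing 28; the remaining 5 contribute 0. Total contributed: 28.
Player 5 keeps 28 and receives 2.9 × 28 × 1/25 = 3.25 from the planting fund, for a payoff of 31.25.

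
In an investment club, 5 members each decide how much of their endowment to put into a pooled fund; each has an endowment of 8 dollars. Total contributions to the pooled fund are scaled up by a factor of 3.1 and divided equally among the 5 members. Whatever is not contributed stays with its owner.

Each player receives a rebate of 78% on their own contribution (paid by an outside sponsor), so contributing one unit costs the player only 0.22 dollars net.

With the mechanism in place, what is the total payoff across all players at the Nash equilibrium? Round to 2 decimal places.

155.20 dollars

The effective private return per unit is now (3.1/5) / 0.22 = 2.8182 > 1, so every player's dominant strategy flips to full contribution.
So the Nash equilibrium is full contribution by all 5; the group earns 5 × (8 × 0.78 + 3.1 × 8) = 155.20.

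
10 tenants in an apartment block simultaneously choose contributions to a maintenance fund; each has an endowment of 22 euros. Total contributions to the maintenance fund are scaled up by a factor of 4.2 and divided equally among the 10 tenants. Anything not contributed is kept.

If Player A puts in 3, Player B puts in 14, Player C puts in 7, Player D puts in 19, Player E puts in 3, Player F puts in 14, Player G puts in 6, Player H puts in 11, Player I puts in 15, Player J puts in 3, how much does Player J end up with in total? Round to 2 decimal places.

Total contributed: 3 + 14 + 7 + 19 + 3 + 14 + 6 + 11 + 15 + 3 = 95.
Each receives 4.2 × 95 / 10 = 39.90 from the maintenance fund.
Player J keeps 22 − 3 = 19, so Player J's payoff is 19 + 39.90 = 58.90.

58.90 euros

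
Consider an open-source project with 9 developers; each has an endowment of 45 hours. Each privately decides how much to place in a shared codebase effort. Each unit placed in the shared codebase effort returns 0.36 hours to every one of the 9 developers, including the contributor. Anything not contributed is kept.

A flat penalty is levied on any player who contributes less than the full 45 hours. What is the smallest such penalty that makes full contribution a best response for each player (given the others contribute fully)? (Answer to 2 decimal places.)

28.80 hours

Given the others contribute fully, the best deviation is to contribute 0 (any partial contribution still incurs the fine and gives up units whose private return 0.36 is below 1).
Deviating from 45 to 0 saves 45 hours but forfeits the deviator's share of the drop in the shared codebase effort: 0.36 × 45 = 16.20.
So the deviation gain is 45 − 16.20 = 28.80, and the fine must be at least 28.80 hours to wipe it out.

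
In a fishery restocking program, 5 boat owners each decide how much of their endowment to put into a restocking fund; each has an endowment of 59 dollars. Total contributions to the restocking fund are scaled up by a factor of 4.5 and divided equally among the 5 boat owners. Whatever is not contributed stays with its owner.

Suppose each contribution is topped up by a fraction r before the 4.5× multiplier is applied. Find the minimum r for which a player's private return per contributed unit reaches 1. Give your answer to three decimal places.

With matching at rate r, one contributed unit becomes (1 + r) in the restocking fund and returns 4.5 × (1 + r) / 5 to the contributor.
Setting this equal to 1: 1 + r = 5/4.5 = 1.1111.
So the minimum matching rate is r = 1.1111 − 1 = 0.111.

0.111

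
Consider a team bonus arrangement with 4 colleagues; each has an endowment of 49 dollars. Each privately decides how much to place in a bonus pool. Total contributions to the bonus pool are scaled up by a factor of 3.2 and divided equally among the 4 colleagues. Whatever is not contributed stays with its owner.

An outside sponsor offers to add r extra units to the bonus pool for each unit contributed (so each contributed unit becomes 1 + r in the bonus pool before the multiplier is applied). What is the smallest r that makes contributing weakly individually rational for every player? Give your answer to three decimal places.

0.250

With matching at rate r, one contributed unit becomes (1 + r) in the bonus pool and returns 3.2 × (1 + r) / 4 to the contributor.
Setting this equal to 1: 1 + r = 4/3.2 = 1.2500.
So the minimum matching rate is r = 1.2500 − 1 = 0.250.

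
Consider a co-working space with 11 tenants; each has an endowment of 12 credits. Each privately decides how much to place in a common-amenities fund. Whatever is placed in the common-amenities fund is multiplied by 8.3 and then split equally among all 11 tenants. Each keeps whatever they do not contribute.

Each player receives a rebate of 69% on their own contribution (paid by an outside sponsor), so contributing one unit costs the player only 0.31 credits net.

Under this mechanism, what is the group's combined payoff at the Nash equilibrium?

1186.68 credits

With the mechanism, a contributed unit returns (8.3/11) / 0.31 = 2.4340 per unit of net cost to the contributor — now above 1 — so contributing fully is weakly dominant for every player.
So the Nash equilibrium is full contribution by all 11; the group earns 11 × (12 × 0.69 + 8.3 × 12) = 1186.68.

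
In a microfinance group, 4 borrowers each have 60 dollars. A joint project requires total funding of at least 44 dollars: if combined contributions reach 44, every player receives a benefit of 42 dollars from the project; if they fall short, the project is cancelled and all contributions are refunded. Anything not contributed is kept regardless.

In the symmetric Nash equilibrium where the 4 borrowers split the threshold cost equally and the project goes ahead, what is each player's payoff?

91 dollars

Equal share of the threshold: 44/4 = 11.
At this profile no one gains by cutting their contribution: any cut drops the total below 44, the project is cancelled, contributions are refunded, and the deviator ends with 60, which is less than 60 − 11 + 42 = 91. Contributing more than 11 just wastes the excess. So contributing exactly 11 is a best response.
Each player's payoff: 60 − 11 + 42 = 91.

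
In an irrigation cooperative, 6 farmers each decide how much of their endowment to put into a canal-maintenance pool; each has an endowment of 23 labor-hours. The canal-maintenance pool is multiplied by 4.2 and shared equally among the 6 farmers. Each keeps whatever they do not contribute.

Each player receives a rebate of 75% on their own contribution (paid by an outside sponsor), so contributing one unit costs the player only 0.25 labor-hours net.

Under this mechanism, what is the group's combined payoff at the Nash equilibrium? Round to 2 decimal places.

The effective private return per unit is now (4.2/6) / 0.25 = 2.8000 > 1, so every player's dominant strategy flips to full contribution.
So the Nash equilibrium is full contribution by all 6; the group earns 6 × (23 × 0.75 + 4.2 × 23) = 683.10.

683.10 labor-hours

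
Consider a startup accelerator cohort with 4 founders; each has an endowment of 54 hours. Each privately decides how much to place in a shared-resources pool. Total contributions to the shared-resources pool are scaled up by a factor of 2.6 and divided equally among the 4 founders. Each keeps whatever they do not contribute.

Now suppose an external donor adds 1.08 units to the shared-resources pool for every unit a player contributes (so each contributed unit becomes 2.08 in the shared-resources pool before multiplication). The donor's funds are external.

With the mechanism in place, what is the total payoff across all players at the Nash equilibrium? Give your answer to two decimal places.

1168.13 hours

Under the mechanism each unit contributed yields 2.6 × 2.08 / 4 = 1.3520 back to its contributor per unit of net cost, which exceeds 1, making full contribution the dominant choice for everyone.
So the Nash equilibrium is full contribution by all 4; the group earns 2.6 × 2.08 × 216 = 1168.13.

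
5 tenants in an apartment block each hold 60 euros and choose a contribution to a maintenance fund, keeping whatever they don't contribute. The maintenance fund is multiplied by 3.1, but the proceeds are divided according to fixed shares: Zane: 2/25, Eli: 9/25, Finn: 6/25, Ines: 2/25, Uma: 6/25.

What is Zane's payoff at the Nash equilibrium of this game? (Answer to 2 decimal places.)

74.88 euros

A player with share s gets back 3.1·s per unit contributed, so full contribution is dominant for anyone with s > 1/3.1 = 0.3226 and zero contribution is dominant for anyone below.
Eli alone (share 9/25) is above the threshold, contributing 60; the remaining 4 contribute 0. Total contributed: 60.
Zane keeps 60 and receives 3.1 × 60 × 2/25 = 14.88 from the maintenance fund, for a payoff of 74.88.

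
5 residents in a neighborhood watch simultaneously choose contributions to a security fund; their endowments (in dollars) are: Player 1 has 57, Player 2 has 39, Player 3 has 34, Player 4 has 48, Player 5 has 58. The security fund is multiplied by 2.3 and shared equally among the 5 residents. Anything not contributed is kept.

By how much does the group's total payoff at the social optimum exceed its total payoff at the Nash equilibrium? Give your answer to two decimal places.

The private return per contributed unit is 2.3/5 = 0.4600 < 1 for every player regardless of endowment, so the Nash equilibrium is zero contribution and the group total is Σ E_j = 57 + 39 + 34 + 48 + 58 = 236.
Each contributed unit returns 2.300 to the group, so the social optimum is full contribution by everyone: group total = 2.300 × 236 = 542.80.
Efficiency loss = (2.300 − 1) × 236 = 306.80.

306.80 dollars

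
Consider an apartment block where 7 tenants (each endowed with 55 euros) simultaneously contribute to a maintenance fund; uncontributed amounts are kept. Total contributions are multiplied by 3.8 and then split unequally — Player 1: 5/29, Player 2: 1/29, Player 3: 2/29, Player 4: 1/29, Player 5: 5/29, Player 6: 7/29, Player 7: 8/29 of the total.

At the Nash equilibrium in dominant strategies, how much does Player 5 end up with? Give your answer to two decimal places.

91.03 euros

For player j, contributing a unit is worthwhile iff 3.8 × (j's share) ≥ 1, i.e. iff j's share is at least 0.2632.
Only Player 7 (8/29) clears that bar, contributing 55; the remaining 6 contribute 0. Total contributed: 55.
Player 5 keeps 55 and receives 3.8 × 55 × 5/29 = 36.03 from the maintenance fund, for a payoff of 91.03.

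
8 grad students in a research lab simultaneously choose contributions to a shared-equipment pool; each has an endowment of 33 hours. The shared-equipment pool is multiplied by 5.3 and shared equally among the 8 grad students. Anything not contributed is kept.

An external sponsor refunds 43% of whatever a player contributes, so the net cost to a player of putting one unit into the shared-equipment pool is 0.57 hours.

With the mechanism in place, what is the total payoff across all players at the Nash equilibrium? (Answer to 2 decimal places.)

The effective private return per unit is now (5.3/8) / 0.57 = 1.1623 > 1, so every player's dominant strategy flips to full contribution.
At the Nash equilibrium everyone contributes 33. Group total payoff = 8 × (33 × 0.43 + 5.3 × 33) = 1512.72.

1512.72 hours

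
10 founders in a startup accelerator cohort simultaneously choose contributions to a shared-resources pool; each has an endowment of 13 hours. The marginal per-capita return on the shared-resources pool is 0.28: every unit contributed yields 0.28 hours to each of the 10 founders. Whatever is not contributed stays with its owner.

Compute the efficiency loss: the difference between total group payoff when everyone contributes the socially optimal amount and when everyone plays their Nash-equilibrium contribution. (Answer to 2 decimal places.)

234.00 hours

The private return per contributed unit is 0.28 < 1, so contributing 0 is dominant for every player. At the Nash equilibrium everyone keeps their 13, and the group total is 10 × 13 = 130.
Each contributed unit returns 2.800 to the group as a whole (0.28 to each of 10 players), which exceeds 1, so the social optimum is full contribution: group total = 2.800 × 130 = 364.00.
Efficiency loss = 364.00 − 130 = 234.00.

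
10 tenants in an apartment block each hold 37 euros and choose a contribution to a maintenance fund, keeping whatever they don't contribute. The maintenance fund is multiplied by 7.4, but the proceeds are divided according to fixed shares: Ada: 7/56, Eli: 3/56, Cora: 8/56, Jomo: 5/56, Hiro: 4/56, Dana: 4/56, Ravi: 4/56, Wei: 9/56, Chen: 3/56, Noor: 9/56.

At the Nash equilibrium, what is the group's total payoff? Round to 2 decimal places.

1080.40 euros

Player j's private return per contributed unit is 7.4 × (j's share). Contributing is weakly dominant for j when that share is at least 1/7.4 = 0.1351, and contributing 0 is dominant otherwise.
Cora, Wei and Noor are above the threshold, contributing 37 each; the remaining 7 contribute 0. Total contributed: 111.
The maintenance fund pays out 7.4 × 111 = 821.40 in total (split across the unequal shares, but the aggregate is all that matters for the group sum).
The 7 free-riders keep 37 each, adding 259. Group total = 259 + 821.40 = 1080.40.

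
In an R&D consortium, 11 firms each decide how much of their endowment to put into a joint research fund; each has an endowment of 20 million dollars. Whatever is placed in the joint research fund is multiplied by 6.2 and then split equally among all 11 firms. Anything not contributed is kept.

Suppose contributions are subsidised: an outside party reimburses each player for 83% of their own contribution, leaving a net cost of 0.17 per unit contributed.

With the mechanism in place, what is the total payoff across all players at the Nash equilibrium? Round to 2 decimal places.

The effective private return per unit is now (6.2/11) / 0.17 = 3.3155 > 1, so every player's dominant strategy flips to full contribution.
So the Nash equilibrium is full contribution by all 11; the group earns 11 × (20 × 0.83 + 6.2 × 20) = 1546.60.

1546.60 million dollars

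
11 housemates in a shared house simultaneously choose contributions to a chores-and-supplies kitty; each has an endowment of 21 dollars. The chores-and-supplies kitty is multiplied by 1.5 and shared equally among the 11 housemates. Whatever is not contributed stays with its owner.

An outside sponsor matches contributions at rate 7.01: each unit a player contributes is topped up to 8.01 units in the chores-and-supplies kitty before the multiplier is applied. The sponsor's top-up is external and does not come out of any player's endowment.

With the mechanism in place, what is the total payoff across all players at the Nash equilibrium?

2775.47 dollars

Under the mechanism each unit contributed yields 1.5 × 8.01 / 11 = 1.0923 back to its contributor per unit of net cost, which exceeds 1, making full contribution the dominant choice for everyone.
At the Nash equilibrium everyone contributes 21. Group total payoff = 1.5 × 8.01 × 231 = 2775.47.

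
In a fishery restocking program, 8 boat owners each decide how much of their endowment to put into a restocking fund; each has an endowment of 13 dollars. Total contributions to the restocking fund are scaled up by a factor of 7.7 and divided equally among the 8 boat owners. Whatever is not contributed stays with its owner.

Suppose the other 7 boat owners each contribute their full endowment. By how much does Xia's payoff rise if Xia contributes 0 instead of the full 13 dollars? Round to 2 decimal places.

Switching from a contribution of 13 to 0 lets Xia keep an extra 13 dollars, but lowers the restocking fund by 13, which costs Xia their own share of that drop: 7.7/8 × 13 = 12.51.
Net gain = 13 − 12.51 = 0.49. The private return per contributed unit (0.9625) is below 1, so free-riding is indeed the best response regardless of what the others do.

0.49 dollars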